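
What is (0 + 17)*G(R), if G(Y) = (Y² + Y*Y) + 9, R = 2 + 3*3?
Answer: 4267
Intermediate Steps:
R = 11 (R = 2 + 9 = 11)
G(Y) = 9 + 2*Y² (G(Y) = (Y² + Y²) + 9 = 2*Y² + 9 = 9 + 2*Y²)
(0 + 17)*G(R) = (0 + 17)*(9 + 2*11²) = 17*(9 + 2*121) = 17*(9 + 242) = 17*251 = 4267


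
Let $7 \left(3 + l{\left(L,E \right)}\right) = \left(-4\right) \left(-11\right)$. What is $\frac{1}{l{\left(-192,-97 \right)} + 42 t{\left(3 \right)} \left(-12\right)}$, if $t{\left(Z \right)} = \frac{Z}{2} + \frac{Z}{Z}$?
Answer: $- \frac{7}{8797} \approx -0.00079573$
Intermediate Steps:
$t{\left(Z \right)} = 1 + \frac{Z}{2}$ ($t{\left(Z \right)} = Z \frac{1}{2} + 1 = \frac{Z}{2} + 1 = 1 + \frac{Z}{2}$)
$l{\left(L,E \right)} = \frac{23}{7}$ ($l{\left(L,E \right)} = -3 + \frac{\left(-4\right) \left(-11\right)}{7} = -3 + \frac{1}{7} \cdot 44 = -3 + \frac{44}{7} = \frac{23}{7}$)
$\frac{1}{l{\left(-192,-97 \right)} + 42 t{\left(3 \right)} \left(-12\right)} = \frac{1}{\frac{23}{7} + 42 \left(1 + \frac{1}{2} \cdot 3\right) \left(-12\right)} = \frac{1}{\frac{23}{7} + 42 \left(1 + \frac{3}{2}\right) \left(-12\right)} = \frac{1}{\frac{23}{7} + 42 \cdot \frac{5}{2} \left(-12\right)} = \frac{1}{\frac{23}{7} + 105 \left(-12\right)} = \frac{1}{\frac{23}{7} - 1260} = \frac{1}{- \frac{8797}{7}} = - \frac{7}{8797}$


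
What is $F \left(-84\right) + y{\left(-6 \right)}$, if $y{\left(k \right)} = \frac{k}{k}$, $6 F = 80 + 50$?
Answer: $-1819$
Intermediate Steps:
$F = \frac{65}{3}$ ($F = \frac{80 + 50}{6} = \frac{1}{6} \cdot 130 = \frac{65}{3} \approx 21.667$)
$y{\left(k \right)} = 1$
$F \left(-84\right) + y{\left(-6 \right)} = \frac{65}{3} \left(-84\right) + 1 = -1820 + 1 = -1819$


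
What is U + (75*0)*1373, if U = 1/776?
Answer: 1/776 ≈ 0.0012887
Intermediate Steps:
U = 1/776 ≈ 0.0012887
U + (75*0)*1373 = 1/776 + (75*0)*1373 = 1/776 + 0*1373 = 1/776 + 0 = 1/776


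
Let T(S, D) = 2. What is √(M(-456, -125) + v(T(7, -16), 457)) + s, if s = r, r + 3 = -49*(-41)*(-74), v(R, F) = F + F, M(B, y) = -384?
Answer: -148669 + √530 ≈ -1.4865e+5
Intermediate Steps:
v(R, F) = 2*F
r = -148669 (r = -3 - 49*(-41)*(-74) = -3 + 2009*(-74) = -3 - 148666 = -148669)
s = -148669
√(M(-456, -125) + v(T(7, -16), 457)) + s = √(-384 + 2*457) - 148669 = √(-384 + 914) - 148669 = √530 - 148669 = -148669 + √530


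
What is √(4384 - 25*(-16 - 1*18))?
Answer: √5234 ≈ 72.346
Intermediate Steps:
√(4384 - 25*(-16 - 1*18)) = √(4384 - 25*(-16 - 18)) = √(4384 - 25*(-34)) = √(4384 + 850) = √5234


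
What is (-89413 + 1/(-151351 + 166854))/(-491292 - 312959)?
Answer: 72956302/656226487 ≈ 0.11118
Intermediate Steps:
(-89413 + 1/(-151351 + 166854))/(-491292 - 312959) = (-89413 + 1/15503)/(-804251) = (-89413 + 1/15503)*(-1/804251) = -1386169738/15503*(-1/804251) = 72956302/656226487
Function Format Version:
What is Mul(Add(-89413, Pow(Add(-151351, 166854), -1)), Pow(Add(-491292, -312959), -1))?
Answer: Rational(72956302, 656226487) ≈ 0.11118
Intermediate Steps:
Mul(Add(-89413, Pow(Add(-151351, 166854), -1)), Pow(Add(-491292, -312959), -1)) = Mul(Add(-89413, Pow(15503, -1)), Pow(-804251, -1)) = Mul(Add(-89413, Rational(1, 15503)), Rational(-1, 804251)) = Mul(Rational(-1386169738, 15503), Rational(-1, 804251)) = Rational(72956302, 656226487)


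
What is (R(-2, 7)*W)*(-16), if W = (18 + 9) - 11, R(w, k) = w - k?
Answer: 2304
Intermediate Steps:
W = 16 (W = 27 - 11 = 16)
(R(-2, 7)*W)*(-16) = ((-2 - 1*7)*16)*(-16) = ((-2 - 7)*16)*(-16) = -9*16*(-16) = -144*(-16) = 2304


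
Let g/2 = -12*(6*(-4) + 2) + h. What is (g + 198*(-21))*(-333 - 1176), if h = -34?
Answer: 5580282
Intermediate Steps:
g = 460 (g = 2*(-12*(6*(-4) + 2) - 34) = 2*(-12*(-24 + 2) - 34) = 2*(-12*(-22) - 34) = 2*(264 - 34) = 2*230 = 460)
(g + 198*(-21))*(-333 - 1176) = (460 + 198*(-21))*(-333 - 1176) = (460 - 4158)*(-1509) = -3698*(-1509) = 5580282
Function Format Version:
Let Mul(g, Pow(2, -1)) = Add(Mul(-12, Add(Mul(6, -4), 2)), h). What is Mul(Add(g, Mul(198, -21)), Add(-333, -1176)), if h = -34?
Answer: 5580282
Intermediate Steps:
g = 460 (g = Mul(2, Add(Mul(-12, Add(Mul(6, -4), 2)), -34)) = Mul(2, Add(Mul(-12, Add(-24, 2)), -34)) = Mul(2, Add(Mul(-12, -22), -34)) = Mul(2, Add(264, -34)) = Mul(2, 230) = 460)
Mul(Add(g, Mul(198, -21)), Add(-333, -1176)) = Mul(Add(460, Mul(198, -21)), Add(-333, -1176)) = Mul(Add(460, -4158), -1509) = Mul(-3698, -1509) = 5580282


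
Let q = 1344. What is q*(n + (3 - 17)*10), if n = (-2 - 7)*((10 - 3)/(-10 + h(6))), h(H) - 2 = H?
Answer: -145824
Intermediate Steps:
h(H) = 2 + H
n = 63/2 (n = (-2 - 7)*((10 - 3)/(-10 + (2 + 6))) = -63/(-10 + 8) = -63/(-2) = -63*(-1)/2 = -9*(-7/2) = 63/2 ≈ 31.500)
q*(n + (3 - 17)*10) = 1344*(63/2 + (3 - 17)*10) = 1344*(63/2 - 14*10) = 1344*(63/2 - 140) = 1344*(-217/2) = -145824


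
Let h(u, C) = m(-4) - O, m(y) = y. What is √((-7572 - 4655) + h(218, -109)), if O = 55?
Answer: I*√12286 ≈ 110.84*I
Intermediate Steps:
h(u, C) = -59 (h(u, C) = -4 - 1*55 = -4 - 55 = -59)
√((-7572 - 4655) + h(218, -109)) = √((-7572 - 4655) - 59) = √(-12227 - 59) = √(-12286) = I*√12286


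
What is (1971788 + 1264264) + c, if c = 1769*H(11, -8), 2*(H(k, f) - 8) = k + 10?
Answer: 6537557/2 ≈ 3.2688e+6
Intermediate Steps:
H(k, f) = 13 + k/2 (H(k, f) = 8 + (k + 10)/2 = 8 + (10 + k)/2 = 8 + (5 + k/2) = 13 + k/2)
c = 65453/2 (c = 1769*(13 + (½)*11) = 1769*(13 + 11/2) = 1769*(37/2) = 65453/2 ≈ 32727.)
(1971788 + 1264264) + c = (1971788 + 1264264) + 65453/2 = 3236052 + 65453/2 = 6537557/2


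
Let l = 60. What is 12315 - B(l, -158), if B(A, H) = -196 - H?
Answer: 12353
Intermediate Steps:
12315 - B(l, -158) = 12315 - (-196 - 1*(-158)) = 12315 - (-196 + 158) = 12315 - 1*(-38) = 12315 + 38 = 12353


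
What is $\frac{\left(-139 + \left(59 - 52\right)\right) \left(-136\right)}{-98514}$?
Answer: $- \frac{2992}{16419} \approx -0.18223$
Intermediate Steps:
$\frac{\left(-139 + \left(59 - 52\right)\right) \left(-136\right)}{-98514} = \left(-139 + 7\right) \left(-136\right) \left(- \frac{1}{98514}\right) = \left(-132\right) \left(-136\right) \left(- \frac{1}{98514}\right) = 17952 \left(- \frac{1}{98514}\right) = - \frac{2992}{16419}$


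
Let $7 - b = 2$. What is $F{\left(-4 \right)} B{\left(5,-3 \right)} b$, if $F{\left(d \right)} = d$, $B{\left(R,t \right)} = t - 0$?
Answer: $60$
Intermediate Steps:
$b = 5$ ($b = 7 - 2 = 5$)
$B{\left(R,t \right)} = t$ ($B{\left(R,t \right)} = t + 0 = t$)
$F{\left(-4 \right)} B{\left(5,-3 \right)} b = \left(-4\right) \left(-3\right) 5 = 12 \cdot 5 = 60$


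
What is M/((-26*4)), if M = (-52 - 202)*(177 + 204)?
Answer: 48387/52 ≈ 930.52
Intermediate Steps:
M = -96774 (M = -254*381 = -96774)
M/((-26*4)) = -96774/((-26*4)) = -96774/(-104) = -96774*(-1/104) = 48387/52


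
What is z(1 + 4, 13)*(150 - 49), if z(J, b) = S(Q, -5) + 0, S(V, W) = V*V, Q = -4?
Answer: 1616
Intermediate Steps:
S(V, W) = V²
z(J, b) = 16 (z(J, b) = (-4)² + 0 = 16 + 0 = 16)
z(1 + 4, 13)*(150 - 49) = 16*(150 - 49) = 16*101 = 1616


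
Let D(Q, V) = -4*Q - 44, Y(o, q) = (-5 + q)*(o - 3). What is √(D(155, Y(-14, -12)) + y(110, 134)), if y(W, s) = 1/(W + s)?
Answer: I*√9882915/122 ≈ 25.768*I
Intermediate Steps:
Y(o, q) = (-5 + q)*(-3 + o)
D(Q, V) = -44 - 4*Q
√(D(155, Y(-14, -12)) + y(110, 134)) = √((-44 - 4*155) + 1/(110 + 134)) = √((-44 - 620) + 1/244) = √(-664 + 1/244) = √(-162015/244) = I*√9882915/122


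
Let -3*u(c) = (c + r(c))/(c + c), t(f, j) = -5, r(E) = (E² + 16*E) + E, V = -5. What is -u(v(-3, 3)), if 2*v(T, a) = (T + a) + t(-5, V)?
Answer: 31/12 ≈ 2.5833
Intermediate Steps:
r(E) = E² + 17*E
v(T, a) = -5/2 + T/2 + a/2 (v(T, a) = ((T + a) - 5)/2 = (-5 + T + a)/2 = -5/2 + T/2 + a/2)
u(c) = -(c + c*(17 + c))/(6*c) (u(c) = -(c + c*(17 + c))/(3*(c + c)) = -(c + c*(17 + c))/(3*(2*c)) = -(c + c*(17 + c))*1/(2*c)/3 = -(c + c*(17 + c))/(6*c))
-u(v(-3, 3)) = -(-3 - (-5/2 + (½)*(-3) + (½)*3)/6) = -(-3 - (-5/2 - 3/2 + 3/2)/6) = -(-3 - ⅙*(-5/2)) = -(-3 + 5/12) = -1*(-31/12) = 31/12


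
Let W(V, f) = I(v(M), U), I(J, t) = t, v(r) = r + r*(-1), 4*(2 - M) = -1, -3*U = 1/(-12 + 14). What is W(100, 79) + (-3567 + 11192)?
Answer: 45749/6 ≈ 7624.8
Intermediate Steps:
U = -1/6 (U = -1/(3*(-12 + 14)) = -1/3/2 = -1/3*1/2 = -1/6 ≈ -0.16667)
M = 9/4 (M = 2 - 1/4*(-1) = 2 + 1/4 = 9/4 ≈ 2.2500)
v(r) = 0 (v(r) = r - r = 0)
W(V, f) = -1/6
W(100, 79) + (-3567 + 11192) = -1/6 + (-3567 + 11192) = -1/6 + 7625 = 45749/6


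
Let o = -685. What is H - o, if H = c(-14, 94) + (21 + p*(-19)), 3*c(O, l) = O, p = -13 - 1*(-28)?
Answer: 1249/3 ≈ 416.33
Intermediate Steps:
p = 15 (p = -13 + 28 = 15)
c(O, l) = O/3
H = -806/3 (H = (⅓)*(-14) + (21 + 15*(-19)) = -14/3 + (21 - 285) = -14/3 - 264 = -806/3 ≈ -268.67)
H - o = -806/3 - 1*(-685) = -806/3 + 685 = 1249/3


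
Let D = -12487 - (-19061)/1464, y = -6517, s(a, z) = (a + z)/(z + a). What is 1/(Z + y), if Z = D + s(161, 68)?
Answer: -1464/27801331 ≈ -5.2659e-5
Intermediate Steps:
s(a, z) = 1 (s(a, z) = (a + z)/(a + z) = 1)
D = -18261907/1464 (D = -12487 - (-19061)/1464 = -12487 - 1*(-19061/1464) = -12487 + 19061/1464 = -18261907/1464 ≈ -12474.)
Z = -18260443/1464 (Z = -18261907/1464 + 1 = -18260443/1464 ≈ -12473.)
1/(Z + y) = 1/(-18260443/1464 - 6517) = 1/(-27801331/1464) = -1464/27801331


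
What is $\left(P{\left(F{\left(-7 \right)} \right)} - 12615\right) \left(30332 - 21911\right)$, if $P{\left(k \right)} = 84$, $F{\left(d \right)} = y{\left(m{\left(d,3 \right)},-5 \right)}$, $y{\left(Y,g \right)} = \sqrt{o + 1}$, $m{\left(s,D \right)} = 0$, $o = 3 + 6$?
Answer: $-105523551$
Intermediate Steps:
$o = 9$
$y{\left(Y,g \right)} = \sqrt{10}$ ($y{\left(Y,g \right)} = \sqrt{9 + 1} = \sqrt{10}$)
$F{\left(d \right)} = \sqrt{10}$
$\left(P{\left(F{\left(-7 \right)} \right)} - 12615\right) \left(30332 - 21911\right) = \left(84 - 12615\right) \left(30332 - 21911\right) = \left(-12531\right) 8421 = -105523551$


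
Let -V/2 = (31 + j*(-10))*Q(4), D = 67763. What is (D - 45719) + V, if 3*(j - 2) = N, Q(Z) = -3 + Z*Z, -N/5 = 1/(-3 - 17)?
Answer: 65339/3 ≈ 21780.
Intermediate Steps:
N = ¼ (N = -5/(-3 - 17) = -5/(-20) = -5*(-1/20) = ¼ ≈ 0.25000)
Q(Z) = -3 + Z²
j = 25/12 (j = 2 + (⅓)*(¼) = 2 + 1/12 = 25/12 ≈ 2.0833)
V = -793/3 (V = -2*(31 + (25/12)*(-10))*(-3 + 4²) = -2*(31 - 125/6)*(-3 + 16) = -61*13/3 = -2*793/6 = -793/3 ≈ -264.33)
(D - 45719) + V = (67763 - 45719) - 793/3 = 22044 - 793/3 = 65339/3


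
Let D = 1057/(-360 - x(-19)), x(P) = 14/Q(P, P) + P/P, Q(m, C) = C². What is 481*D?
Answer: -183538537/130335 ≈ -1408.2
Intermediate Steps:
x(P) = 1 + 14/P² (x(P) = 14/(P²) + P/P = 14/P² + 1 = 1 + 14/P²)
D = -381577/130335 (D = 1057/(-360 - (1 + 14/(-19)²)) = 1057/(-360 - (1 + 14*(1/361))) = 1057/(-360 - (1 + 14/361)) = 1057/(-360 - 1*375/361) = 1057/(-360 - 375/361) = 1057/(-130335/361) = 1057*(-361/130335) = -381577/130335 ≈ -2.9277)
481*D = 481*(-381577/130335) = -183538537/130335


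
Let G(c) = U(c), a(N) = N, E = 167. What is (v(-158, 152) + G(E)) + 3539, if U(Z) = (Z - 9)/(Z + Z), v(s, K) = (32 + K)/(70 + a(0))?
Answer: 20703584/5845 ≈ 3542.1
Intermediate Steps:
v(s, K) = 16/35 + K/70 (v(s, K) = (32 + K)/(70 + 0) = (32 + K)/70 = (32 + K)*(1/70) = 16/35 + K/70)
U(Z) = (-9 + Z)/(2*Z) (U(Z) = (-9 + Z)/((2*Z)) = (-9 + Z)*(1/(2*Z)) = (-9 + Z)/(2*Z))
G(c) = (-9 + c)/(2*c)
(v(-158, 152) + G(E)) + 3539 = ((16/35 + (1/70)*152) + (½)*(-9 + 167)/167) + 3539 = ((16/35 + 76/35) + (½)*(1/167)*158) + 3539 = (92/35 + 79/167) + 3539 = 18129/5845 + 3539 = 20703584/5845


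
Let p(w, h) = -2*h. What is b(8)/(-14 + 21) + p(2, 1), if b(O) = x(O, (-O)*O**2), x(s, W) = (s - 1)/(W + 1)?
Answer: -1023/511 ≈ -2.0020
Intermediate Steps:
x(s, W) = (-1 + s)/(1 + W)
b(O) = (-1 + O)/(1 - O**3) (b(O) = (-1 + O)/(1 + (-O)*O**2) = (-1 + O)/(1 - O**3))
b(8)/(-14 + 21) + p(2, 1) = ((1 - 1*8)/(-1 + 8**3))/(-14 + 21) - 2*1 = ((1 - 8)/(-1 + 512))/7 - 2 = (-7/511)/7 - 2 = ((1/511)*(-7))/7 - 2 = (1/7)*(-1/73) - 2 = -1/511 - 2 = -1023/511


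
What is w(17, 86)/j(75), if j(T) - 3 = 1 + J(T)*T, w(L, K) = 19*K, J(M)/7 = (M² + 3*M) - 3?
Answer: 1634/3069679 ≈ 0.00053230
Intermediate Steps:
J(M) = -21 + 7*M² + 21*M (J(M) = 7*((M² + 3*M) - 3) = 7*(-3 + M² + 3*M) = -21 + 7*M² + 21*M)
j(T) = 4 + T*(-21 + 7*T² + 21*T) (j(T) = 3 + (1 + (-21 + 7*T² + 21*T)*T) = 3 + (1 + T*(-21 + 7*T² + 21*T)) = 4 + T*(-21 + 7*T² + 21*T))
w(17, 86)/j(75) = (19*86)/(4 + 7*75*(-3 + 75² + 3*75)) = 1634/(4 + 7*75*(-3 + 5625 + 225)) = 1634/(4 + 7*75*5847) = 1634/(4 + 3069675) = 1634/3069679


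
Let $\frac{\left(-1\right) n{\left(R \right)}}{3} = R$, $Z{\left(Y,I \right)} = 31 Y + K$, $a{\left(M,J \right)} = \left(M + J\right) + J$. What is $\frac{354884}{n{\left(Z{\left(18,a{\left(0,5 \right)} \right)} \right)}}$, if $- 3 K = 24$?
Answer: $- \frac{177442}{825} \approx -215.08$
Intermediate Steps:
$K = -8$ ($K = \left(- \frac{1}{3}\right) 24 = -8$)
$a{\left(M,J \right)} = M + 2 J$ ($a{\left(M,J \right)} = \left(J + M\right) + J = M + 2 J$)
$Z{\left(Y,I \right)} = -8 + 31 Y$ ($Z{\left(Y,I \right)} = 31 Y - 8 = -8 + 31 Y$)
$n{\left(R \right)} = - 3 R$
$\frac{354884}{n{\left(Z{\left(18,a{\left(0,5 \right)} \right)} \right)}} = \frac{354884}{\left(-3\right) \left(-8 + 31 \cdot 18\right)} = \frac{354884}{\left(-3\right) \left(-8 + 558\right)} = \frac{354884}{\left(-3\right) 550} = \frac{354884}{-1650} = 354884 \left(- \frac{1}{1650}\right) = - \frac{177442}{825}$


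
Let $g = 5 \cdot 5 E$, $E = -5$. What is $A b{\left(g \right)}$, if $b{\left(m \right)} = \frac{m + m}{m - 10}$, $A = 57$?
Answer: $\frac{950}{9} \approx 105.56$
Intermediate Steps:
$g = -125$ ($g = 5 \cdot 5 \left(-5\right) = 25 \left(-5\right) = -125$)
$b{\left(m \right)} = \frac{2 m}{-10 + m}$
$A b{\left(g \right)} = 57 \cdot 2 \left(-125\right) \frac{1}{-10 - 125} = 57 \cdot 2 \left(-125\right) \frac{1}{-135} = 57 \cdot 2 \left(-125\right) \left(- \frac{1}{135}\right) = 57 \cdot \frac{50}{27} = \frac{950}{9}$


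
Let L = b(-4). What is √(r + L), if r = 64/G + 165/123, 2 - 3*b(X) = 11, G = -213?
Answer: 2*I*√37351041/8733 ≈ 1.3996*I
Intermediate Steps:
b(X) = -3 (b(X) = ⅔ - ⅓*11 = ⅔ - 11/3 = -3)
L = -3
r = 9091/8733 (r = 64/(-213) + 165/123 = 64*(-1/213) + 165*(1/123) = -64/213 + 55/41 = 9091/8733 ≈ 1.0410)
√(r + L) = √(9091/8733 - 3) = √(-17108/8733) = 2*I*√37351041/8733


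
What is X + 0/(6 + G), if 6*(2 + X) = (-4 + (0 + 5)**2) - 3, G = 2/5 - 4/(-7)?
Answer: 1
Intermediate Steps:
G = 34/35 (G = 2*(1/5) - 4*(-1/7) = 2/5 + 4/7 = 34/35 ≈ 0.97143)
X = 1 (X = -2 + ((-4 + (0 + 5)**2) - 3)/6 = -2 + ((-4 + 5**2) - 3)/6 = -2 + ((-4 + 25) - 3)/6 = -2 + (21 - 3)/6 = -2 + (1/6)*18 = -2 + 3 = 1)
X + 0/(6 + G) = 1 + 0/(6 + 34/35) = 1 + 0/(244/35) = 1 + (35/244)*0 = 1 + 0 = 1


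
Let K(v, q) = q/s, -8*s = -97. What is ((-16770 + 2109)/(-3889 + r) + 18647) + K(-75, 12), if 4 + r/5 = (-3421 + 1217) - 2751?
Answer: 51886618937/2782348 ≈ 18649.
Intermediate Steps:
r = -24795 (r = -20 + 5*((-3421 + 1217) - 2751) = -20 + 5*(-2204 - 2751) = -20 + 5*(-4955) = -20 - 24775 = -24795)
s = 97/8 (s = -1/8*(-97) = 97/8 ≈ 12.125)
K(v, q) = 8*q/97 (K(v, q) = q/(97/8) = q*(8/97) = 8*q/97)
((-16770 + 2109)/(-3889 + r) + 18647) + K(-75, 12) = ((-16770 + 2109)/(-3889 - 24795) + 18647) + (8/97)*12 = (-14661/(-28684) + 18647) + 96/97 = (-14661*(-1/28684) + 18647) + 96/97 = (14661/28684 + 18647) + 96/97 = 534885209/28684 + 96/97 = 51886618937/2782348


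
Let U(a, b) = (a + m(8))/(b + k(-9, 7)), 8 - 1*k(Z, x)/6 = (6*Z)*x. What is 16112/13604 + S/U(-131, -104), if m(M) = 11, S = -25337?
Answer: 2508039979/5370 ≈ 4.6705e+5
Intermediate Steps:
k(Z, x) = 48 - 36*Z*x (k(Z, x) = 48 - 6*6*Z*x = 48 - 36*Z*x)
U(a, b) = (11 + a)/(2316 + b) (U(a, b) = (a + 11)/(b + (48 - 36*(-9)*7)) = (11 + a)/(b + (48 + 2268)) = (11 + a)/(b + 2316) = (11 + a)/(2316 + b))
16112/13604 + S/U(-131, -104) = 16112/13604 - 25337*(2316 - 104)/(11 - 131) = 16112*(1/13604) - 25337/(-120/2212) = 212/179 - 25337/((1/2212)*(-120)) = 212/179 - 25337/(-30/553) = 212/179 - 25337*(-553/30) = 212/179 + 14011361/30 = 2508039979/5370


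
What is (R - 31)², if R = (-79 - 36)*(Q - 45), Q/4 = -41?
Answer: 576192016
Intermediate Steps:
Q = -164 (Q = 4*(-41) = -164)
R = 24035 (R = (-79 - 36)*(-164 - 45) = -115*(-209) = 24035)
(R - 31)² = (24035 - 31)² = 24004² = 576192016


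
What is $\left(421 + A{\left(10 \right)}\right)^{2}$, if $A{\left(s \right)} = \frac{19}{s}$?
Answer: $\frac{17884441}{100} \approx 1.7884 \cdot 10^{5}$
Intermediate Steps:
$\left(421 + A{\left(10 \right)}\right)^{2} = \left(421 + \frac{19}{10}\right)^{2} = \left(\frac{4229}{10}\right)^{2} = \frac{17884441}{100}$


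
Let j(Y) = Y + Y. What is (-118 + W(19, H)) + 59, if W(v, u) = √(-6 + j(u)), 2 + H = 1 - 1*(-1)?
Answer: -59 + I*√6 ≈ -59.0 + 2.4495*I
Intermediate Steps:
j(Y) = 2*Y
H = 0 (H = -2 + (1 - 1*(-1)) = -2 + (1 + 1) = -2 + 2 = 0)
W(v, u) = √(-6 + 2*u)
(-118 + W(19, H)) + 59 = (-118 + √(-6 + 2*0)) + 59 = (-118 + √(-6 + 0)) + 59 = (-118 + √(-6)) + 59 = (-118 + I*√6) + 59 = -59 + I*√6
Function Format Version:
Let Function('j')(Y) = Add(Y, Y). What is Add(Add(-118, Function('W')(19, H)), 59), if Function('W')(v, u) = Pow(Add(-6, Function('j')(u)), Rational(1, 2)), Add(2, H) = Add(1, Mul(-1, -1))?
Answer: Add(-59, Mul(I, Pow(6, Rational(1, 2)))) ≈ Add(-59.000, Mul(2.4495, I))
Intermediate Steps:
Function('j')(Y) = Mul(2, Y)
H = 0 (H = Add(-2, Add(1, Mul(-1, -1))) = Add(-2, Add(1, 1)) = Add(-2, 2) = 0)
Function('W')(v, u) = Pow(Add(-6, Mul(2, u)), Rational(1, 2))
Add(Add(-118, Function('W')(19, H)), 59) = Add(Add(-118, Pow(Add(-6, Mul(2, 0)), Rational(1, 2))), 59) = Add(Add(-118, Pow(Add(-6, 0), Rational(1, 2))), 59) = Add(Add(-118, Pow(-6, Rational(1, 2))), 59) = Add(Add(-118, Mul(I, Pow(6, Rational(1, 2)))), 59) = Add(-59, Mul(I, Pow(6, Rational(1, 2))))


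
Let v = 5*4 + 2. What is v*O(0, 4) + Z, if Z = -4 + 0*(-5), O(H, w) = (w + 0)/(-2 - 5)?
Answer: -116/7 ≈ -16.571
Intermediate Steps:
O(H, w) = -w/7 (O(H, w) = w/(-7) = w*(-⅐) = -w/7)
v = 22 (v = 20 + 2 = 22)
Z = -4 (Z = -4 + 0 = -4)
v*O(0, 4) + Z = 22*(-⅐*4) - 4 = 22*(-4/7) - 4 = -88/7 - 4 = -116/7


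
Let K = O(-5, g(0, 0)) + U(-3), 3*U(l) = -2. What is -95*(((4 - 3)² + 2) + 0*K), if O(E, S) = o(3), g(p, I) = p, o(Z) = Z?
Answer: -285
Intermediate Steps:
U(l) = -⅔ (U(l) = (⅓)*(-2) = -⅔)
O(E, S) = 3
K = 7/3 (K = 3 - ⅔ = 7/3 ≈ 2.3333)
-95*(((4 - 3)² + 2) + 0*K) = -95*(((4 - 3)² + 2) + 0*(7/3)) = -95*((1² + 2) + 0) = -95*((1 + 2) + 0) = -95*(3 + 0) = -95*3 = -285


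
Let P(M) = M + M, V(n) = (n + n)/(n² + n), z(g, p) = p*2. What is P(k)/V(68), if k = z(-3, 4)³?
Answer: 35328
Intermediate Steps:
z(g, p) = 2*p
V(n) = 2*n/(n + n²) (V(n) = (2*n)/(n + n²) = 2*n/(n + n²))
k = 512 (k = (2*4)³ = 8³ = 512)
P(M) = 2*M
P(k)/V(68) = (2*512)/((2/(1 + 68))) = 1024/((2/69)) = 1024/((2*(1/69))) = 1024/(2/69) = 1024*(69/2) = 35328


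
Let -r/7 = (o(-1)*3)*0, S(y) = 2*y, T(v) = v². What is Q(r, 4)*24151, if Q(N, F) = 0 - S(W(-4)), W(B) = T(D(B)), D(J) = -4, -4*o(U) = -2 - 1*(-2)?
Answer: -772832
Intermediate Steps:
o(U) = 0 (o(U) = -(-2 - 1*(-2))/4 = -(-2 + 2)/4 = -¼*0 = 0)
W(B) = 16 (W(B) = (-4)² = 16)
r = 0 (r = -7*0*3*0 = -0*0 = -7*0 = 0)
Q(N, F) = -32 (Q(N, F) = 0 - 2*16 = 0 - 1*32 = 0 - 32 = -32)
Q(r, 4)*24151 = -32*24151 = -772832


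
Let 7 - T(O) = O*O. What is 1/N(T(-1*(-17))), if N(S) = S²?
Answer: 1/79524 ≈ 1.2575e-5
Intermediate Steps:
T(O) = 7 - O² (T(O) = 7 - O*O = 7 - O²)
1/N(T(-1*(-17))) = 1/((7 - (-1*(-17))²)²) = 1/((7 - 1*17²)²) = 1/((7 - 1*289)²) = 1/((7 - 289)²) = 1/((-282)²) = 1/79524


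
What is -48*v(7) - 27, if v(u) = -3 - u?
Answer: 453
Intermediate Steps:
-48*v(7) - 27 = -48*(-3 - 1*7) - 27 = -48*(-3 - 7) - 27 = -48*(-10) - 27 = 480 - 27 = 453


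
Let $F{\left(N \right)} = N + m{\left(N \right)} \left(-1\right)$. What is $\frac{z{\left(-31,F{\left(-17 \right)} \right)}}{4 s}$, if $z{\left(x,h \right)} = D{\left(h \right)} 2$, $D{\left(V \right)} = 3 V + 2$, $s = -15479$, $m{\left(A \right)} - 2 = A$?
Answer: $\frac{2}{15479} \approx 0.00012921$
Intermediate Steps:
$m{\left(A \right)} = 2 + A$
$D{\left(V \right)} = 2 + 3 V$
$F{\left(N \right)} = -2$ ($F{\left(N \right)} = N + \left(2 + N\right) \left(-1\right) = N - \left(2 + N\right) = -2$)
$z{\left(x,h \right)} = 4 + 6 h$ ($z{\left(x,h \right)} = \left(2 + 3 h\right) 2 = 4 + 6 h$)
$\frac{z{\left(-31,F{\left(-17 \right)} \right)}}{4 s} = \frac{4 + 6 \left(-2\right)}{4 \left(-15479\right)} = \frac{4 - 12}{-61916} = \left(-8\right) \left(- \frac{1}{61916}\right) = \frac{2}{15479}$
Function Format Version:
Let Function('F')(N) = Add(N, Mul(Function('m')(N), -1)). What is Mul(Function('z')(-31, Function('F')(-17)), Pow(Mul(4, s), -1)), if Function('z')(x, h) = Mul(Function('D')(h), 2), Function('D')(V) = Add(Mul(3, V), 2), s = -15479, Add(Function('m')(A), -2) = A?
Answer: Rational(2, 15479) ≈ 0.00012921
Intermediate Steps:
Function('m')(A) = Add(2, A)
Function('D')(V) = Add(2, Mul(3, V))
Function('F')(N) = -2 (Function('F')(N) = Add(N, Mul(Add(2, N), -1)) = Add(N, Add(-2, Mul(-1, N))) = -2)
Function('z')(x, h) = Add(4, Mul(6, h)) (Function('z')(x, h) = Mul(Add(2, Mul(3, h)), 2) = Add(4, Mul(6, h)))
Mul(Function('z')(-31, Function('F')(-17)), Pow(Mul(4, s), -1)) = Mul(Add(4, Mul(6, -2)), Pow(Mul(4, -15479), -1)) = Mul(Add(4, -12), Pow(-61916, -1)) = Mul(-8, Rational(-1, 61916)) = Rational(2, 15479)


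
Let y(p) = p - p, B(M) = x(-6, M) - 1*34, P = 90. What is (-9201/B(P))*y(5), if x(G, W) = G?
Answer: 0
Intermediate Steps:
B(M) = -40 (B(M) = -6 - 1*34 = -6 - 34 = -40)
y(p) = 0
(-9201/B(P))*y(5) = -9201/(-40)*0 = -9201*(-1/40)*0 = (9201/40)*0 = 0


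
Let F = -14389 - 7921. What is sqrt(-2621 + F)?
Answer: I*sqrt(24931) ≈ 157.9*I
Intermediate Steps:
F = -22310
sqrt(-2621 + F) = sqrt(-2621 - 22310) = sqrt(-24931) = I*sqrt(24931)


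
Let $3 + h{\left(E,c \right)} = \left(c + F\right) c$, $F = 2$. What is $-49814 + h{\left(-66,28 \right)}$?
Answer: $-48977$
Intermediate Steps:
$h{\left(E,c \right)} = -3 + c \left(2 + c\right)$ ($h{\left(E,c \right)} = -3 + \left(c + 2\right) c = -3 + \left(2 + c\right) c = -3 + c \left(2 + c\right)$)
$-49814 + h{\left(-66,28 \right)} = -49814 + \left(-3 + 28^{2} + 2 \cdot 28\right) = -49814 + \left(-3 + 784 + 56\right) = -49814 + 837 = -48977$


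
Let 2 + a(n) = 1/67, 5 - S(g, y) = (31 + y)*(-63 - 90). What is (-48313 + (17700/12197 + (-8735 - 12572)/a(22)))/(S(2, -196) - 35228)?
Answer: 5079915310/8174270839 ≈ 0.62145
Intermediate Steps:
S(g, y) = 4748 + 153*y (S(g, y) = 5 - (31 + y)*(-63 - 90) = 5 - (31 + y)*(-153) = 5 - (-4743 - 153*y) = 5 + (4743 + 153*y) = 4748 + 153*y)
a(n) = -133/67 (a(n) = -2 + 1/67 = -133/67)
(-48313 + (17700/12197 + (-8735 - 12572)/a(22)))/(S(2, -196) - 35228) = (-48313 + (17700/12197 + (-8735 - 12572)/(-133/67)))/((4748 + 153*(-196)) - 35228) = (-48313 + (17700*(1/12197) - 21307*(-67/133)))/((4748 - 29988) - 35228) = (-48313 + (17700/12197 + 1427569/133))/(-25240 - 35228) = (-48313 + 17414413193/1622201)/(-60468) = -60958983720/1622201*(-1/60468) = 5079915310/8174270839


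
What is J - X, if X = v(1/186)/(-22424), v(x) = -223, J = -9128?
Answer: -204686495/22424 ≈ -9128.0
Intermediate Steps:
X = 223/22424 (X = -223/(-22424) = -223*(-1/22424) = 223/22424 ≈ 0.0099447)
J - X = -9128 - 1*223/22424 = -9128 - 223/22424 = -204686495/22424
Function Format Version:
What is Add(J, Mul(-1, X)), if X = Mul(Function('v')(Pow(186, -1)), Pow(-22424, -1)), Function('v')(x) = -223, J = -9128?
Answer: Rational(-204686495, 22424) ≈ -9128.0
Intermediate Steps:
X = Rational(223, 22424) (X = Mul(-223, Pow(-22424, -1)) = Mul(-223, Rational(-1, 22424)) = Rational(223, 22424) ≈ 0.0099447)
Add(J, Mul(-1, X)) = Add(-9128, Mul(-1, Rational(223, 22424))) = Add(-9128, Rational(-223, 22424)) = Rational(-204686495, 22424)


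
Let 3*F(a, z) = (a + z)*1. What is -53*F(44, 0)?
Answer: -2332/3 ≈ -777.33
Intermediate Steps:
F(a, z) = a/3 + z/3 (F(a, z) = ((a + z)*1)/3 = (a + z)/3 = a/3 + z/3)
-53*F(44, 0) = -53*((⅓)*44 + (⅓)*0) = -53*(44/3 + 0) = -53*44/3 = -2332/3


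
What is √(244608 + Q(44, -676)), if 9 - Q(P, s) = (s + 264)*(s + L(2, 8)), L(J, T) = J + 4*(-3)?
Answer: I*√38015 ≈ 194.97*I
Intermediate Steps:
L(J, T) = -12 + J (L(J, T) = J - 12 = -12 + J)
Q(P, s) = 9 - (-10 + s)*(264 + s) (Q(P, s) = 9 - (s + 264)*(s + (-12 + 2)) = 9 - (264 + s)*(s - 10) = 9 - (264 + s)*(-10 + s) = 9 - (-10 + s)*(264 + s))
√(244608 + Q(44, -676)) = √(244608 + (2649 - 1*(-676)² - 254*(-676))) = √(244608 + (2649 - 1*456976 + 171704)) = √(244608 + (2649 - 456976 + 171704)) = √(244608 - 282623) = √(-38015) = I*√38015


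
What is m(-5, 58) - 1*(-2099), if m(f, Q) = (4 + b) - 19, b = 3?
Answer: 2087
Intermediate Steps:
m(f, Q) = -12 (m(f, Q) = (4 + 3) - 19 = 7 - 19 = -12)
m(-5, 58) - 1*(-2099) = -12 - 1*(-2099) = -12 + 2099 = 2087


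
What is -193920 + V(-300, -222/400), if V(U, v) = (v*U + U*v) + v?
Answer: -38717511/200 ≈ -1.9359e+5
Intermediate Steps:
V(U, v) = v + 2*U*v (V(U, v) = (U*v + U*v) + v = 2*U*v + v = v + 2*U*v)
-193920 + V(-300, -222/400) = -193920 + (-222/400)*(1 + 2*(-300)) = -193920 + (-222*1/400)*(1 - 600) = -193920 - 111/200*(-599) = -193920 + 66489/200 = -38717511/200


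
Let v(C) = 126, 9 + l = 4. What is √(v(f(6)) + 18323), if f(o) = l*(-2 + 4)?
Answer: √18449 ≈ 135.83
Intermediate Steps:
l = -5 (l = -9 + 4 = -5)
f(o) = -10 (f(o) = -5*(-2 + 4) = -5*2 = -10)
√(v(f(6)) + 18323) = √(126 + 18323) = √18449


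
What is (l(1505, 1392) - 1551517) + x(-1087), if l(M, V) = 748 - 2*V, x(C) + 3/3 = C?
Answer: -1554641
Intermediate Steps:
x(C) = -1 + C
(l(1505, 1392) - 1551517) + x(-1087) = ((748 - 2*1392) - 1551517) + (-1 - 1087) = ((748 - 2784) - 1551517) - 1088 = (-2036 - 1551517) - 1088 = -1553553 - 1088 = -1554641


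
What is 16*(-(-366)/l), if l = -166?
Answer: -2928/83 ≈ -35.277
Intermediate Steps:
16*(-(-366)/l) = 16*(-(-366)/(-166)) = 16*(-(-366)*(-1)/166) = 16*(-1*183/83) = 16*(-183/83) = -2928/83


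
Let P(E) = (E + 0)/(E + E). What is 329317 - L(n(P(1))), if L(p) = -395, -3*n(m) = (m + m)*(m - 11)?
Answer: 329712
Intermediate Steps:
P(E) = 1/2 (P(E) = E/((2*E)) = E*(1/(2*E)) = 1/2)
n(m) = -2*m*(-11 + m)/3 (n(m) = -(m + m)*(m - 11)/3 = -2*m*(-11 + m)/3)
329317 - L(n(P(1))) = 329317 - 1*(-395) = 329317 + 395 = 329712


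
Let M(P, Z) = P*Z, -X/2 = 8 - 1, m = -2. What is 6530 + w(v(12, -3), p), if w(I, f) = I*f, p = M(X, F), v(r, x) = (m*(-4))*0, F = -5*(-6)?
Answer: 6530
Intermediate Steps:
F = 30
v(r, x) = 0 (v(r, x) = -2*(-4)*0 = 8*0 = 0)
X = -14 (X = -2*(8 - 1) = -2*7 = -14)
p = -420 (p = -14*30 = -420)
6530 + w(v(12, -3), p) = 6530 + 0*(-420) = 6530 + 0 = 6530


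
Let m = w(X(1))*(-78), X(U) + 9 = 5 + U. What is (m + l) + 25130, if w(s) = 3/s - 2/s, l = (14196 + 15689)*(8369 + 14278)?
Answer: 676830751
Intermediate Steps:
X(U) = -4 + U (X(U) = -9 + (5 + U) = -4 + U)
l = 676805595 (l = 29885*22647 = 676805595)
w(s) = 1/s
m = 26 (m = -78/(-4 + 1) = -78/(-3) = -⅓*(-78) = 26)
(m + l) + 25130 = (26 + 676805595) + 25130 = 676805621 + 25130 = 676830751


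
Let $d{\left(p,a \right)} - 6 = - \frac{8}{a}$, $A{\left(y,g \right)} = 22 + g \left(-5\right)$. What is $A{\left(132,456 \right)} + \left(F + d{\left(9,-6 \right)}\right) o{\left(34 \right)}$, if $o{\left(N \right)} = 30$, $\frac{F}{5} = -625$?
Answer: $-95788$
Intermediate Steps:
$F = -3125$ ($F = 5 \left(-625\right) = -3125$)
$A{\left(y,g \right)} = 22 - 5 g$
$d{\left(p,a \right)} = 6 - \frac{8}{a}$
$A{\left(132,456 \right)} + \left(F + d{\left(9,-6 \right)}\right) o{\left(34 \right)} = \left(22 - 2280\right) + \left(-3125 + \left(6 - \frac{8}{-6}\right)\right) 30 = \left(22 - 2280\right) + \left(-3125 + \left(6 - - \frac{4}{3}\right)\right) 30 = -2258 + \left(-3125 + \left(6 + \frac{4}{3}\right)\right) 30 = -2258 + \left(-3125 + \frac{22}{3}\right) 30 = -2258 - 93530 = -95788$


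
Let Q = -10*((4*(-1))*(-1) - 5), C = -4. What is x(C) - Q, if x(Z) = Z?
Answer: -14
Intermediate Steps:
Q = 10 (Q = -10*(-4*(-1) - 5) = -10*(4 - 5) = -10*(-1) = 10)
x(C) - Q = -4 - 1*10 = -4 - 10 = -14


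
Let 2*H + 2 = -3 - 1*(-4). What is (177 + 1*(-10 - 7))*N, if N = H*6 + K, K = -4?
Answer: -1120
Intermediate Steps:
H = -½ (H = -1 + (-3 - 1*(-4))/2 = -1 + (-3 + 4)/2 = -1 + (½)*1 = -1 + ½ = -½ ≈ -0.50000)
N = -7 (N = -½*6 - 4 = -3 - 4 = -7)
(177 + 1*(-10 - 7))*N = (177 + 1*(-10 - 7))*(-7) = (177 + 1*(-17))*(-7) = (177 - 17)*(-7) = 160*(-7) = -1120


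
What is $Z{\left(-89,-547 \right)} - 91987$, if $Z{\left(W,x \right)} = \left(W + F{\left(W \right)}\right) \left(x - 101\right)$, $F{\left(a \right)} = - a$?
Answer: $-91987$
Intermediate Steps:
$Z{\left(W,x \right)} = 0$ ($Z{\left(W,x \right)} = \left(W - W\right) \left(x - 101\right) = 0 \left(-101 + x\right) = 0$)
$Z{\left(-89,-547 \right)} - 91987 = 0 - 91987 = -91987$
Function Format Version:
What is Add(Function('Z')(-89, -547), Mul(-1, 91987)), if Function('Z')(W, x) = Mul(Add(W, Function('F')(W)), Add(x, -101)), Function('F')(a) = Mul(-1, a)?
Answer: -91987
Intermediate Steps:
Function('Z')(W, x) = 0 (Function('Z')(W, x) = Mul(Add(W, Mul(-1, W)), Add(x, -101)) = Mul(0, Add(-101, x)) = 0)
Add(Function('Z')(-89, -547), Mul(-1, 91987)) = Add(0, Mul(-1, 91987)) = Add(0, -91987) = -91987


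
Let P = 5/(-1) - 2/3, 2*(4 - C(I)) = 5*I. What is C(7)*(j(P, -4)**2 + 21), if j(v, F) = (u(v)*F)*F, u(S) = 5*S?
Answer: -5549367/2 ≈ -2.7747e+6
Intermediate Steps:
C(I) = 4 - 5*I/2
P = -17/3 (P = 5*(-1) - 2*1/3 = -5 - 2/3 = -17/3 ≈ -5.6667)
j(v, F) = 5*v*F**2 (j(v, F) = ((5*v)*F)*F = (5*F*v)*F = 5*v*F**2)
C(7)*(j(P, -4)**2 + 21) = (4 - 5/2*7)*((5*(-17/3)*(-4)**2)**2 + 21) = (4 - 35/2)*((5*(-17/3)*16)**2 + 21) = -27*((-1360/3)**2 + 21)/2 = -27*(1849600/9 + 21)/2 = -27/2*1849789/9 = -5549367/2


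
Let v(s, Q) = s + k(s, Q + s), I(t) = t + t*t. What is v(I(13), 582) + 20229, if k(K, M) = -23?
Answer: 20388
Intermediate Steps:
I(t) = t + t²
v(s, Q) = -23 + s (v(s, Q) = s - 23 = -23 + s)
v(I(13), 582) + 20229 = (-23 + 13*(1 + 13)) + 20229 = (-23 + 13*14) + 20229 = (-23 + 182) + 20229 = 159 + 20229 = 20388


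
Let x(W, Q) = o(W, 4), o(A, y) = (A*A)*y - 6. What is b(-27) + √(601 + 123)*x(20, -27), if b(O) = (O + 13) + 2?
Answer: -12 + 3188*√181 ≈ 42878.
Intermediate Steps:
b(O) = 15 + O (b(O) = (13 + O) + 2 = 15 + O)
o(A, y) = -6 + y*A² (o(A, y) = A²*y - 6 = y*A² - 6 = -6 + y*A²)
x(W, Q) = -6 + 4*W²
b(-27) + √(601 + 123)*x(20, -27) = (15 - 27) + √(601 + 123)*(-6 + 4*20²) = -12 + √724*(-6 + 4*400) = -12 + (2*√181)*(-6 + 1600) = -12 + (2*√181)*1594 = -12 + 3188*√181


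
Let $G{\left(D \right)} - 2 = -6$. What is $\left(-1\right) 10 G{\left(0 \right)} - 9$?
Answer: $31$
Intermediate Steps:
$G{\left(D \right)} = -4$ ($G{\left(D \right)} = 2 - 6 = -4$)
$\left(-1\right) 10 G{\left(0 \right)} - 9 = \left(-1\right) 10 \left(-4\right) - 9 = \left(-10\right) \left(-4\right) - 9 = 40 - 9 = 31$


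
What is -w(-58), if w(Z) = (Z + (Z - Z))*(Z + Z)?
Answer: -6728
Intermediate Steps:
w(Z) = 2*Z² (w(Z) = (Z + 0)*(2*Z) = Z*(2*Z) = 2*Z²)
-w(-58) = -2*(-58)² = -2*3364 = -1*6728 = -6728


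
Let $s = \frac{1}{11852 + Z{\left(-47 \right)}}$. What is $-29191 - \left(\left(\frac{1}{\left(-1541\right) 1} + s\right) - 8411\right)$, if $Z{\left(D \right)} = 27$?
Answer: $- \frac{380389090082}{18305539} \approx -20780.0$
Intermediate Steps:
$s = \frac{1}{11879}$ ($s = \frac{1}{11852 + 27} = \frac{1}{11879} \approx 8.4182 \cdot 10^{-5}$)
$-29191 - \left(\left(\frac{1}{\left(-1541\right) 1} + s\right) - 8411\right) = -29191 - \left(\left(\frac{1}{\left(-1541\right) 1} + \frac{1}{11879}\right) - 8411\right) = -29191 - \left(\left(\frac{1}{-1541} + \frac{1}{11879}\right) - 8411\right) = -29191 - \left(\left(- \frac{1}{1541} + \frac{1}{11879}\right) - 8411\right) = -29191 - \left(- \frac{10338}{18305539} - 8411\right) = -29191 - - \frac{153967898867}{18305539} = -29191 + \frac{153967898867}{18305539} = - \frac{380389090082}{18305539}$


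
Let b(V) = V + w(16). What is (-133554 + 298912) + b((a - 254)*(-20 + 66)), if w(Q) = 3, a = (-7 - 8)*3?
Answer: 151607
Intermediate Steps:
a = -45 (a = -15*3 = -45)
b(V) = 3 + V (b(V) = V + 3 = 3 + V)
(-133554 + 298912) + b((a - 254)*(-20 + 66)) = (-133554 + 298912) + (3 + (-45 - 254)*(-20 + 66)) = 165358 + (3 - 299*46) = 165358 + (3 - 13754) = 165358 - 13751 = 151607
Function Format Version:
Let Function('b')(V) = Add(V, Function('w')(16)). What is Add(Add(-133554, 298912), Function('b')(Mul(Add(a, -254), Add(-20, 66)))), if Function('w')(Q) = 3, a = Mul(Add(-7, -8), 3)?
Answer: 151607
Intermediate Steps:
a = -45 (a = Mul(-15, 3) = -45)
Function('b')(V) = Add(3, V) (Function('b')(V) = Add(V, 3) = Add(3, V))
Add(Add(-133554, 298912), Function('b')(Mul(Add(a, -254), Add(-20, 66)))) = Add(Add(-133554, 298912), Add(3, Mul(Add(-45, -254), Add(-20, 66)))) = Add(165358, Add(3, Mul(-299, 46))) = Add(165358, Add(3, -13754)) = Add(165358, -13751) = 151607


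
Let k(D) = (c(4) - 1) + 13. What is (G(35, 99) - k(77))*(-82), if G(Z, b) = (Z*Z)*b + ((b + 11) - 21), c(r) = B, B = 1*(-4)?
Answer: -9951192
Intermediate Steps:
B = -4
c(r) = -4
k(D) = 8 (k(D) = (-4 - 1) + 13 = -5 + 13 = 8)
G(Z, b) = -10 + b + b*Z**2 (G(Z, b) = Z**2*b + ((11 + b) - 21) = b*Z**2 + (-10 + b) = -10 + b + b*Z**2)
(G(35, 99) - k(77))*(-82) = ((-10 + 99 + 99*35**2) - 1*8)*(-82) = ((-10 + 99 + 99*1225) - 8)*(-82) = ((-10 + 99 + 121275) - 8)*(-82) = (121364 - 8)*(-82) = 121356*(-82) = -9951192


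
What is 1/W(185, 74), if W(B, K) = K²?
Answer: 1/5476 ≈ 0.00018262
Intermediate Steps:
1/W(185, 74) = 1/(74²) = 1/5476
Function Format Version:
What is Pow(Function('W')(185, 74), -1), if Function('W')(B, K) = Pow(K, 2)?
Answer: Rational(1, 5476) ≈ 0.00018262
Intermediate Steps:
Pow(Function('W')(185, 74), -1) = Pow(Pow(74, 2), -1) = Pow(5476, -1) = Rational(1, 5476)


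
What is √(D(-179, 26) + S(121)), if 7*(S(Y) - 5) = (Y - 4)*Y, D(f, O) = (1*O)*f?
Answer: I*√128702/7 ≈ 51.25*I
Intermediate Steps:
D(f, O) = O*f
S(Y) = 5 + Y*(-4 + Y)/7 (S(Y) = 5 + ((Y - 4)*Y)/7 = 5 + ((-4 + Y)*Y)/7 = 5 + (Y*(-4 + Y))/7 = 5 + Y*(-4 + Y)/7)
√(D(-179, 26) + S(121)) = √(26*(-179) + (5 - 4/7*121 + (⅐)*121²)) = √(-4654 + (5 - 484/7 + (⅐)*14641)) = √(-4654 + (5 - 484/7 + 14641/7)) = √(-4654 + 14192/7) = √(-18386/7) = I*√128702/7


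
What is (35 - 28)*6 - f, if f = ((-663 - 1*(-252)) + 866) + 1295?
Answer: -1708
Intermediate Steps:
f = 1750 (f = ((-663 + 252) + 866) + 1295 = (-411 + 866) + 1295 = 455 + 1295 = 1750)
(35 - 28)*6 - f = (35 - 28)*6 - 1*1750 = 7*6 - 1750 = 42 - 1750 = -1708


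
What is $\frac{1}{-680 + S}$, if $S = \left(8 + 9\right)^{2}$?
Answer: $- \frac{1}{391} \approx -0.0025575$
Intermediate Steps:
$S = 289$ ($S = 17^{2} = 289$)
$\frac{1}{-680 + S} = \frac{1}{-680 + 289} = \frac{1}{-391} = - \frac{1}{391}$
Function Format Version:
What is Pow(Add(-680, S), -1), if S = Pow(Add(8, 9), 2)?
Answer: Rational(-1, 391) ≈ -0.0025575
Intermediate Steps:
S = 289 (S = Pow(17, 2) = 289)
Pow(Add(-680, S), -1) = Pow(Add(-680, 289), -1) = Pow(-391, -1) = Rational(-1, 391)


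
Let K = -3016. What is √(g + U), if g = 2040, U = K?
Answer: 4*I*√61 ≈ 31.241*I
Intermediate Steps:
U = -3016
√(g + U) = √(2040 - 3016) = √(-976) = 4*I*√61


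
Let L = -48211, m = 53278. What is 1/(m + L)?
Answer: 1/5067 ≈ 0.00019736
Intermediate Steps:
1/(m + L) = 1/(53278 - 48211) = 1/5067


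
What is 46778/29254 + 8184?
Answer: 119730757/14627 ≈ 8185.6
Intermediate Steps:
46778/29254 + 8184 = 46778*(1/29254) + 8184 = 23389/14627 + 8184 = 119730757/14627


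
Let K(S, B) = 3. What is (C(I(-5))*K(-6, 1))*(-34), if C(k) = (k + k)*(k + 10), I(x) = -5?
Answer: 5100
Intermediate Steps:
C(k) = 2*k*(10 + k) (C(k) = (2*k)*(10 + k) = 2*k*(10 + k))
(C(I(-5))*K(-6, 1))*(-34) = ((2*(-5)*(10 - 5))*3)*(-34) = ((2*(-5)*5)*3)*(-34) = -50*3*(-34) = -150*(-34) = 5100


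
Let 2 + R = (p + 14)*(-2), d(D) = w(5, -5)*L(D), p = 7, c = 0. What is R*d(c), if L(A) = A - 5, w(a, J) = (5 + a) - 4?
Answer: 1320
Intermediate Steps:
w(a, J) = 1 + a
L(A) = -5 + A
d(D) = -30 + 6*D (d(D) = (1 + 5)*(-5 + D) = 6*(-5 + D) = -30 + 6*D)
R = -44 (R = -2 + (7 + 14)*(-2) = -2 + 21*(-2) = -2 - 42 = -44)
R*d(c) = -44*(-30 + 6*0) = -44*(-30 + 0) = -44*(-30) = 1320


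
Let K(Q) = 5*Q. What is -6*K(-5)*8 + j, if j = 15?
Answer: 1215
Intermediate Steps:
-6*K(-5)*8 + j = -30*(-5)*8 + 15 = -6*(-25)*8 + 15 = 150*8 + 15 = 1200 + 15 = 1215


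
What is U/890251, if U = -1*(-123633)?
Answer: 123633/890251 ≈ 0.13887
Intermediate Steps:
U = 123633
U/890251 = 123633/890251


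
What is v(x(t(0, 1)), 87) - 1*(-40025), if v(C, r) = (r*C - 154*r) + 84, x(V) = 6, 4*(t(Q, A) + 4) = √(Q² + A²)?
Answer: 27233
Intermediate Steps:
t(Q, A) = -4 + √(A² + Q²)/4 (t(Q, A) = -4 + √(Q² + A²)/4 = -4 + √(A² + Q²)/4)
v(C, r) = 84 - 154*r + C*r (v(C, r) = (C*r - 154*r) + 84 = (-154*r + C*r) + 84 = 84 - 154*r + C*r)
v(x(t(0, 1)), 87) - 1*(-40025) = (84 - 154*87 + 6*87) - 1*(-40025) = (84 - 13398 + 522) + 40025 = -12792 + 40025 = 27233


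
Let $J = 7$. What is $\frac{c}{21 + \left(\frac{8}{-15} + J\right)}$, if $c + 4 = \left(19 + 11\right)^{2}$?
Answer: $\frac{3360}{103} \approx 32.621$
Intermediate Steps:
$c = 896$ ($c = -4 + \left(19 + 11\right)^{2} = -4 + 30^{2} = -4 + 900 = 896$)
$\frac{c}{21 + \left(\frac{8}{-15} + J\right)} = \frac{1}{21 + \left(\frac{8}{-15} + 7\right)} 896 = \frac{1}{21 + \left(8 \left(- \frac{1}{15}\right) + 7\right)} 896 = \frac{1}{21 + \left(- \frac{8}{15} + 7\right)} 896 = \frac{1}{21 + \frac{97}{15}} \cdot 896 = \frac{1}{\frac{412}{15}} \cdot 896 = \frac{15}{412} \cdot 896 = \frac{3360}{103}$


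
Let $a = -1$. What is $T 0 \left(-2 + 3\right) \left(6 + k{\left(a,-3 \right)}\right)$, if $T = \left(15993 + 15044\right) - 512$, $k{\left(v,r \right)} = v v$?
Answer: $0$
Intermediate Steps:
$k{\left(v,r \right)} = v^{2}$
$T = 30525$ ($T = 31037 - 512 = 30525$)
$T 0 \left(-2 + 3\right) \left(6 + k{\left(a,-3 \right)}\right) = 30525 \cdot 0 \left(-2 + 3\right) \left(6 + \left(-1\right)^{2}\right) = 30525 \cdot 0 \cdot 1 \left(6 + 1\right) = 30525 \cdot 0 \cdot 7 = 30525 \cdot 0 = 0$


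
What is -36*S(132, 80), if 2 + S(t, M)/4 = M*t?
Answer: -1520352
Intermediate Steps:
S(t, M) = -8 + 4*M*t (S(t, M) = -8 + 4*(M*t) = -8 + 4*M*t)
-36*S(132, 80) = -36*(-8 + 4*80*132) = -36*(-8 + 42240) = -36*42232 = -1520352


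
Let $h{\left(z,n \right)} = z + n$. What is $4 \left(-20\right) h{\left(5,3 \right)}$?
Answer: $-640$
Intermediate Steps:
$h{\left(z,n \right)} = n + z$
$4 \left(-20\right) h{\left(5,3 \right)} = 4 \left(-20\right) \left(3 + 5\right) = \left(-80\right) 8 = -640$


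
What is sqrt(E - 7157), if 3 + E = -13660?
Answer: 2*I*sqrt(5205) ≈ 144.29*I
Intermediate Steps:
E = -13663 (E = -3 - 13660 = -13663)
sqrt(E - 7157) = sqrt(-13663 - 7157) = sqrt(-20820) = 2*I*sqrt(5205)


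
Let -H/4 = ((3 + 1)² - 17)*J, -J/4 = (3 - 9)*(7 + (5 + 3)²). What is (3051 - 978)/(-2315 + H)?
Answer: 2073/4501 ≈ 0.46056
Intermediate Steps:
J = 1704 (J = -4*(3 - 9)*(7 + (5 + 3)²) = -(-24)*(7 + 8²) = -(-24)*(7 + 64) = -(-24)*71 = -4*(-426) = 1704)
H = 6816 (H = -4*((3 + 1)² - 17)*1704 = -4*(4² - 17)*1704 = -4*(16 - 17)*1704 = -(-4)*1704 = -4*(-1704) = 6816)
(3051 - 978)/(-2315 + H) = (3051 - 978)/(-2315 + 6816) = 2073/4501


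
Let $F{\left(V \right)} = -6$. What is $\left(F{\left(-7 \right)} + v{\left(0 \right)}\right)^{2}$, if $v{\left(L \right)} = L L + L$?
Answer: $36$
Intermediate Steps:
$v{\left(L \right)} = L + L^{2}$ ($v{\left(L \right)} = L^{2} + L = L + L^{2}$)
$\left(F{\left(-7 \right)} + v{\left(0 \right)}\right)^{2} = \left(-6 + 0 \left(1 + 0\right)\right)^{2} = \left(-6 + 0 \cdot 1\right)^{2} = \left(-6 + 0\right)^{2} = \left(-6\right)^{2} = 36$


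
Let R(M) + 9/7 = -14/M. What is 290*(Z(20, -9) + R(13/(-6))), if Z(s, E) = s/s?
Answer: 162980/91 ≈ 1791.0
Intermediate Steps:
Z(s, E) = 1
R(M) = -9/7 - 14/M
290*(Z(20, -9) + R(13/(-6))) = 290*(1 + (-9/7 - 14/(13/(-6)))) = 290*(1 + (-9/7 - 14/(13*(-⅙)))) = 290*(1 + (-9/7 - 14/(-13/6))) = 290*(1 + (-9/7 - 14*(-6/13))) = 290*(1 + (-9/7 + 84/13)) = 290*(1 + 471/91) = 290*(562/91) = 162980/91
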